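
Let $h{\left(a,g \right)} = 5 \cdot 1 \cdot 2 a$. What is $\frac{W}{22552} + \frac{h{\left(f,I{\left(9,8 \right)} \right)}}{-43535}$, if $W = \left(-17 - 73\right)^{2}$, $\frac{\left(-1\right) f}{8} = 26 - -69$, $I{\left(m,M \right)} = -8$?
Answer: $\frac{26201435}{49090066} \approx 0.53374$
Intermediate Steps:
$f = -760$ ($f = - 8 \left(26 - -69\right) = - 8 \left(26 + 69\right) = \left(-8\right) 95 = -760$)
$W = 8100$ ($W = \left(-90\right)^{2} = 8100$)
$h{\left(a,g \right)} = 10 a$ ($h{\left(a,g \right)} = 5 \cdot 2 a = 10 a$)
$\frac{W}{22552} + \frac{h{\left(f,I{\left(9,8 \right)} \right)}}{-43535} = \frac{8100}{22552} + \frac{10 \left(-760\right)}{-43535} = 8100 \cdot \frac{1}{22552} - - \frac{1520}{8707} = \frac{2025}{5638} + \frac{1520}{8707} = \frac{26201435}{49090066}$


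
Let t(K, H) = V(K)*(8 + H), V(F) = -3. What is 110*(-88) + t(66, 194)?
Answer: -10286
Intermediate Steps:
t(K, H) = -24 - 3*H (t(K, H) = -3*(8 + H) = -24 - 3*H)
110*(-88) + t(66, 194) = 110*(-88) + (-24 - 3*194) = -9680 + (-24 - 582) = -9680 - 606 = -10286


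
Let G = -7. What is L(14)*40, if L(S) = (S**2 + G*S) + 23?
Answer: 4840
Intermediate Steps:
L(S) = 23 + S**2 - 7*S (L(S) = (S**2 - 7*S) + 23 = 23 + S**2 - 7*S)
L(14)*40 = (23 + 14**2 - 7*14)*40 = (23 + 196 - 98)*40 = 121*40 = 4840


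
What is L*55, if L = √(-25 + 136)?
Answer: 55*√111 ≈ 579.46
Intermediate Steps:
L = √111 ≈ 10.536
L*55 = √111*55 = 55*√111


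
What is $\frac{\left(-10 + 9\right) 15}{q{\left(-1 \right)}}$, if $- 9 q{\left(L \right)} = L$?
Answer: $-135$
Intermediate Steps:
$q{\left(L \right)} = - \frac{L}{9}$
$\frac{\left(-10 + 9\right) 15}{q{\left(-1 \right)}} = \frac{\left(-10 + 9\right) 15}{\left(- \frac{1}{9}\right) \left(-1\right)} = \left(-1\right) 15 \frac{1}{\frac{1}{9}} = \left(-15\right) 9 = -135$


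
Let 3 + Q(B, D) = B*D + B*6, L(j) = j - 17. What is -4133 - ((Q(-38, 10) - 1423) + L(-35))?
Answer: -2047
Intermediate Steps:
L(j) = -17 + j
Q(B, D) = -3 + 6*B + B*D (Q(B, D) = -3 + (B*D + B*6) = -3 + (B*D + 6*B) = -3 + (6*B + B*D) = -3 + 6*B + B*D)
-4133 - ((Q(-38, 10) - 1423) + L(-35)) = -4133 - (((-3 + 6*(-38) - 38*10) - 1423) + (-17 - 35)) = -4133 - (((-3 - 228 - 380) - 1423) - 52) = -4133 - ((-611 - 1423) - 52) = -4133 - (-2034 - 52) = -4133 - 1*(-2086) = -4133 + 2086 = -2047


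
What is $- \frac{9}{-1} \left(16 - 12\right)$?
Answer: $36$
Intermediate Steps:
$- \frac{9}{-1} \left(16 - 12\right) = \left(-9\right) \left(-1\right) 4 = 9 \cdot 4 = 36$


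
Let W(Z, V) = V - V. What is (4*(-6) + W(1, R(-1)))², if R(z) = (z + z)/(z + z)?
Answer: 576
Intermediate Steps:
R(z) = 1 (R(z) = (2*z)/((2*z)) = (2*z)*(1/(2*z)) = 1)
W(Z, V) = 0
(4*(-6) + W(1, R(-1)))² = (4*(-6) + 0)² = (-24 + 0)² = (-24)² = 576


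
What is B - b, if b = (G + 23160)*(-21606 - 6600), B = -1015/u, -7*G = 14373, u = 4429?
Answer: 18457201478273/31003 ≈ 5.9534e+8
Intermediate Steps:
G = -14373/7 (G = -1/7*14373 = -14373/7 ≈ -2053.3)
B = -1015/4429 ≈ -0.22917
b = -4167351882/7 (b = (-14373/7 + 23160)*(-21606 - 6600) = (147747/7)*(-28206) = -4167351882/7 ≈ -5.9534e+8)
B - b = -1015/4429 - 1*(-4167351882/7) = -1015/4429 + 4167351882/7 = 18457201478273/31003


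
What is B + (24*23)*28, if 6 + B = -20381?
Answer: -4931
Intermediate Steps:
B = -20387 (B = -6 - 20381 = -20387)
B + (24*23)*28 = -20387 + (24*23)*28 = -20387 + 552*28 = -20387 + 15456 = -4931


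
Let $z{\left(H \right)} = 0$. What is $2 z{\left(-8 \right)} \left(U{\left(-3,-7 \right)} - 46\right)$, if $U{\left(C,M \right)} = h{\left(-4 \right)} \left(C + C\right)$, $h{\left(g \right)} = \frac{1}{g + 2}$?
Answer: $0$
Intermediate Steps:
$h{\left(g \right)} = \frac{1}{2 + g}$
$U{\left(C,M \right)} = - C$ ($U{\left(C,M \right)} = \frac{C + C}{2 - 4} = \frac{2 C}{-2} = - \frac{2 C}{2} = - C$)
$2 z{\left(-8 \right)} \left(U{\left(-3,-7 \right)} - 46\right) = 2 \cdot 0 \left(\left(-1\right) \left(-3\right) - 46\right) = 0 \left(3 - 46\right) = 0 \left(-43\right) = 0$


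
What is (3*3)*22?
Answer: 198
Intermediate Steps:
(3*3)*22 = 9*22 = 198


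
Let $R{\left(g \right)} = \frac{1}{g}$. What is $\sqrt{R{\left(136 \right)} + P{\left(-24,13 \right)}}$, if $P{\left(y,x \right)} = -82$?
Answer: $\frac{3 i \sqrt{42126}}{68} \approx 9.055 i$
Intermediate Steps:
$\sqrt{R{\left(136 \right)} + P{\left(-24,13 \right)}} = \sqrt{\frac{1}{136} - 82} = \sqrt{- \frac{11151}{136}} = \frac{3 i \sqrt{42126}}{68}$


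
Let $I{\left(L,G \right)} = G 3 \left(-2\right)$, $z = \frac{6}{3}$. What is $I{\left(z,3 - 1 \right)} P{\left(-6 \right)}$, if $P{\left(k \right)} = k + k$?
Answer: $144$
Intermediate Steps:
$z = 2$ ($z = 6 \cdot \frac{1}{3} = 2$)
$I{\left(L,G \right)} = - 6 G$ ($I{\left(L,G \right)} = 3 G \left(-2\right) = - 6 G$)
$P{\left(k \right)} = 2 k$
$I{\left(z,3 - 1 \right)} P{\left(-6 \right)} = - 6 \left(3 - 1\right) 2 \left(-6\right) = \left(-6\right) 2 \left(-12\right) = \left(-12\right) \left(-12\right) = 144$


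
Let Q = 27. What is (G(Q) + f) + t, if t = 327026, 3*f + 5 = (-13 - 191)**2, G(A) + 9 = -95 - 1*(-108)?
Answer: 1022701/3 ≈ 3.4090e+5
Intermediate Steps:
G(A) = 4 (G(A) = -9 + (-95 - 1*(-108)) = -9 + (-95 + 108) = -9 + 13 = 4)
f = 41611/3 (f = -5/3 + (-13 - 191)**2/3 = -5/3 + (1/3)*(-204)**2 = -5/3 + (1/3)*41616 = -5/3 + 13872 = 41611/3 ≈ 13870.)
(G(Q) + f) + t = (4 + 41611/3) + 327026 = 41623/3 + 327026 = 1022701/3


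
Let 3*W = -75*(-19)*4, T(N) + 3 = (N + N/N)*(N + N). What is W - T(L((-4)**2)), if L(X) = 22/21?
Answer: 837331/441 ≈ 1898.7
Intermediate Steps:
L(X) = 22/21 (L(X) = 22*(1/21) = 22/21)
T(N) = -3 + 2*N*(1 + N) (T(N) = -3 + (N + N/N)*(N + N) = -3 + (N + 1)*(2*N) = -3 + (1 + N)*(2*N) = -3 + 2*N*(1 + N))
W = 1900 (W = (-75*(-19)*4)/3 = (1425*4)/3 = (1/3)*5700 = 1900)
W - T(L((-4)**2)) = 1900 - (-3 + 2*(22/21) + 2*(22/21)**2) = 1900 - (-3 + 44/21 + 2*(484/441)) = 1900 - (-3 + 44/21 + 968/441) = 1900 - 1*569/441 = 1900 - 569/441 = 837331/441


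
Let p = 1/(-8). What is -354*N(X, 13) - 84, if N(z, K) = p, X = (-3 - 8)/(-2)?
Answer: -159/4 ≈ -39.750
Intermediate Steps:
p = -⅛ ≈ -0.12500
X = 11/2 (X = -11*(-½) = 11/2 ≈ 5.5000)
N(z, K) = -⅛
-354*N(X, 13) - 84 = -354*(-⅛) - 84 = 177/4 - 84 = -159/4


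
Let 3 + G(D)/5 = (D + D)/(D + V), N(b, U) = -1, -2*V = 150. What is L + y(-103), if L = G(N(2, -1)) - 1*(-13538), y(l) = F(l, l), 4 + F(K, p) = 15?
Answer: 514297/38 ≈ 13534.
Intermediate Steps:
V = -75 (V = -1/2*150 = -75)
F(K, p) = 11 (F(K, p) = -4 + 15 = 11)
y(l) = 11
G(D) = -15 + 10*D/(-75 + D) (G(D) = -15 + 5*((D + D)/(D - 75)) = -15 + 5*((2*D)/(-75 + D)) = -15 + 5*(2*D/(-75 + D)) = -15 + 10*D/(-75 + D))
L = 513879/38 (L = 5*(225 - 1*(-1))/(-75 - 1) - 1*(-13538) = 5*(225 + 1)/(-76) + 13538 = 5*(-1/76)*226 + 13538 = -565/38 + 13538 = 513879/38 ≈ 13523.)
L + y(-103) = 513879/38 + 11 = 514297/38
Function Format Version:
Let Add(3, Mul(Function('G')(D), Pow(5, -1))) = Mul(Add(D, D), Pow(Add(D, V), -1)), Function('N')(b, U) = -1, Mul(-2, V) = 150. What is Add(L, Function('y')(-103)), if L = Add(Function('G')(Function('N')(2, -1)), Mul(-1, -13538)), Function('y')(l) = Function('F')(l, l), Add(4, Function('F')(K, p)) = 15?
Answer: Rational(514297, 38) ≈ 13534.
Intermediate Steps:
V = -75 (V = Mul(Rational(-1, 2), 150) = -75)
Function('F')(K, p) = 11 (Function('F')(K, p) = Add(-4, 15) = 11)
Function('y')(l) = 11
Function('G')(D) = Add(-15, Mul(10, D, Pow(Add(-75, D), -1))) (Function('G')(D) = Add(-15, Mul(5, Mul(Add(D, D), Pow(Add(D, -75), -1)))) = Add(-15, Mul(5, Mul(Mul(2, D), Pow(Add(-75, D), -1)))) = Add(-15, Mul(5, Mul(2, D, Pow(Add(-75, D), -1)))) = Add(-15, Mul(10, D, Pow(Add(-75, D), -1))))
L = Rational(513879, 38) (L = Add(Mul(5, Pow(Add(-75, -1), -1), Add(225, Mul(-1, -1))), Mul(-1, -13538)) = Add(Mul(5, Pow(-76, -1), Add(225, 1)), 13538) = Add(Mul(5, Rational(-1, 76), 226), 13538) = Add(Rational(-565, 38), 13538) = Rational(513879, 38) ≈ 13523.)
Add(L, Function('y')(-103)) = Add(Rational(513879, 38), 11) = Rational(514297, 38)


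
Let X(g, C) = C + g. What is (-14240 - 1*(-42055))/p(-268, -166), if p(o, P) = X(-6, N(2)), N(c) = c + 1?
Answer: -27815/3 ≈ -9271.7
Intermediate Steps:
N(c) = 1 + c
p(o, P) = -3 (p(o, P) = (1 + 2) - 6 = 3 - 6 = -3)
(-14240 - 1*(-42055))/p(-268, -166) = (-14240 - 1*(-42055))/(-3) = (-14240 + 42055)*(-⅓) = 27815*(-⅓) = -27815/3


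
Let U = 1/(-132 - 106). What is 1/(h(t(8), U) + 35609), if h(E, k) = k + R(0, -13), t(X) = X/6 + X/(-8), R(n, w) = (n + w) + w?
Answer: 238/8468753 ≈ 2.8103e-5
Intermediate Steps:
R(n, w) = n + 2*w
t(X) = X/24 (t(X) = X*(⅙) + X*(-⅛) = X/6 - X/8 = X/24)
U = -1/238 (U = 1/(-238) = -1/238 ≈ -0.0042017)
h(E, k) = -26 + k (h(E, k) = k + (0 + 2*(-13)) = k + (0 - 26) = k - 26 = -26 + k)
1/(h(t(8), U) + 35609) = 1/((-26 - 1/238) + 35609) = 1/(-6189/238 + 35609) = 1/(8468753/238) = 238/8468753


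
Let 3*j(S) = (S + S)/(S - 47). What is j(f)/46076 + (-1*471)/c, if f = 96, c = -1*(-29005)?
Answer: -265382921/16371321155 ≈ -0.016210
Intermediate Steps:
c = 29005
j(S) = 2*S/(3*(-47 + S)) (j(S) = ((S + S)/(S - 47))/3 = ((2*S)/(-47 + S))/3 = (2*S/(-47 + S))/3 = 2*S/(3*(-47 + S)))
j(f)/46076 + (-1*471)/c = ((2/3)*96/(-47 + 96))/46076 - 1*471/29005 = ((2/3)*96/49)*(1/46076) - 471*1/29005 = ((2/3)*96*(1/49))*(1/46076) - 471/29005 = (64/49)*(1/46076) - 471/29005 = 16/564431 - 471/29005 = -265382921/16371321155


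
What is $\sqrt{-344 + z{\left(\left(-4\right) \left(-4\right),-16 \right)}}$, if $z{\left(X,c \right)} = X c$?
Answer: $10 i \sqrt{6} \approx 24.495 i$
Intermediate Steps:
$\sqrt{-344 + z{\left(\left(-4\right) \left(-4\right),-16 \right)}} = \sqrt{-344 + \left(-4\right) \left(-4\right) \left(-16\right)} = \sqrt{-344 + 16 \left(-16\right)} = \sqrt{-344 - 256} = \sqrt{-600} = 10 i \sqrt{6}$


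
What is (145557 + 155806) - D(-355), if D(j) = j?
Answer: 301718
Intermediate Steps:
(145557 + 155806) - D(-355) = (145557 + 155806) - 1*(-355) = 301363 + 355 = 301718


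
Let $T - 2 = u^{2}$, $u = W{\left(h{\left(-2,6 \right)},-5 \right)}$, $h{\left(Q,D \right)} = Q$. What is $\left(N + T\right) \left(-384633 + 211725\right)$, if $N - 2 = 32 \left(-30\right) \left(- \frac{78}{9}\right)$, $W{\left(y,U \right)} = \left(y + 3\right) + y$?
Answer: $-1439459100$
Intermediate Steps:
$W{\left(y,U \right)} = 3 + 2 y$ ($W{\left(y,U \right)} = \left(3 + y\right) + y = 3 + 2 y$)
$u = -1$ ($u = 3 + 2 \left(-2\right) = 3 - 4 = -1$)
$N = 8322$ ($N = 2 + 32 \left(-30\right) \left(- \frac{78}{9}\right) = 2 - 960 \left(\left(-78\right) \frac{1}{9}\right) = 2 - -8320 = 2 + 8320 = 8322$)
$T = 3$ ($T = 2 + \left(-1\right)^{2} = 2 + 1 = 3$)
$\left(N + T\right) \left(-384633 + 211725\right) = \left(8322 + 3\right) \left(-384633 + 211725\right) = 8325 \left(-172908\right) = -1439459100$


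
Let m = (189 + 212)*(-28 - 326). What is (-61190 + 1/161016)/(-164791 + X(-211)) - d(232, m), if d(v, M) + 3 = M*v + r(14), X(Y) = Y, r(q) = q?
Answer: 874971125496389183/26567962032 ≈ 3.2933e+7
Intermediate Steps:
m = -141954 (m = 401*(-354) = -141954)
d(v, M) = 11 + M*v (d(v, M) = -3 + (M*v + 14) = -3 + (14 + M*v) = 11 + M*v)
(-61190 + 1/161016)/(-164791 + X(-211)) - d(232, m) = (-61190 + 1/161016)/(-164791 - 211) - (11 - 141954*232) = (-61190 + 1/161016)/(-165002) - (11 - 32933328) = -9852569039/161016*(-1/165002) - 1*(-32933317) = 9852569039/26567962032 + 32933317 = 874971125496389183/26567962032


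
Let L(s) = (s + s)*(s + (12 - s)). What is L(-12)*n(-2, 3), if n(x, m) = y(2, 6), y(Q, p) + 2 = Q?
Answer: 0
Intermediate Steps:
y(Q, p) = -2 + Q
n(x, m) = 0 (n(x, m) = -2 + 2 = 0)
L(s) = 24*s (L(s) = (2*s)*12 = 24*s)
L(-12)*n(-2, 3) = (24*(-12))*0 = -288*0 = 0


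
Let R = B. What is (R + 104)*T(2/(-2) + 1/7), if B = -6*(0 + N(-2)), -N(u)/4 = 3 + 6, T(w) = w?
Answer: -1920/7 ≈ -274.29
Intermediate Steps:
N(u) = -36 (N(u) = -4*(3 + 6) = -4*9 = -36)
B = 216 (B = -6*(0 - 36) = -6*(-36) = 216)
R = 216
(R + 104)*T(2/(-2) + 1/7) = (216 + 104)*(2/(-2) + 1/7) = 320*(2*(-½) + 1*(⅐)) = 320*(-1 + ⅐) = 320*(-6/7) = -1920/7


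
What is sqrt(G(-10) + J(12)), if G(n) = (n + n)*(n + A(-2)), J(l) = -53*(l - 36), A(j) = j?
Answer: 6*sqrt(42) ≈ 38.884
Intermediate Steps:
J(l) = 1908 - 53*l (J(l) = -53*(-36 + l) = 1908 - 53*l)
G(n) = 2*n*(-2 + n) (G(n) = (n + n)*(n - 2) = (2*n)*(-2 + n) = 2*n*(-2 + n))
sqrt(G(-10) + J(12)) = sqrt(2*(-10)*(-2 - 10) + (1908 - 53*12)) = sqrt(2*(-10)*(-12) + (1908 - 636)) = sqrt(240 + 1272) = sqrt(1512) = 6*sqrt(42)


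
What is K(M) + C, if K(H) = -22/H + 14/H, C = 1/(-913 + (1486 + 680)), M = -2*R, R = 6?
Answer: 2509/3759 ≈ 0.66747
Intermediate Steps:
M = -12 (M = -2*6 = -12)
C = 1/1253 (C = 1/(-913 + 2166) = 1/1253 ≈ 0.00079808)
K(H) = -8/H
K(M) + C = -8/(-12) + 1/1253 = -8*(-1/12) + 1/1253 = ⅔ + 1/1253 = 2509/3759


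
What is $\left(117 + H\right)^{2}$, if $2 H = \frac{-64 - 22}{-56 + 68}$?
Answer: $\frac{1852321}{144} \approx 12863.0$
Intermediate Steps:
$H = - \frac{43}{12}$ ($H = \frac{\left(-64 - 22\right) \frac{1}{-56 + 68}}{2} = \frac{\left(-86\right) \frac{1}{12}}{2} = \frac{1}{2} \left(- \frac{43}{6}\right) = - \frac{43}{12} \approx -3.5833$)
$\left(117 + H\right)^{2} = \left(117 - \frac{43}{12}\right)^{2} = \left(\frac{1361}{12}\right)^{2} = \frac{1852321}{144}$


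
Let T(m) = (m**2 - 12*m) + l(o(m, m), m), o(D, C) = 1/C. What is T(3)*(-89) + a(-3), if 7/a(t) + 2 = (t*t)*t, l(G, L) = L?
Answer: 61937/29 ≈ 2135.8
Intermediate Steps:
a(t) = 7/(-2 + t**3) (a(t) = 7/(-2 + (t*t)*t) = 7/(-2 + t**2*t) = 7/(-2 + t**3))
T(m) = m**2 - 11*m (T(m) = (m**2 - 12*m) + m = m**2 - 11*m)
T(3)*(-89) + a(-3) = (3*(-11 + 3))*(-89) + 7/(-2 + (-3)**3) = (3*(-8))*(-89) + 7/(-2 - 27) = -24*(-89) + 7/(-29) = 2136 + 7*(-1/29) = 2136 - 7/29 = 61937/29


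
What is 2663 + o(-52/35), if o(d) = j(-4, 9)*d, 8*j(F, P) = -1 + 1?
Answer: 2663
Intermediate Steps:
j(F, P) = 0 (j(F, P) = (-1 + 1)/8 = (1/8)*0 = 0)
o(d) = 0 (o(d) = 0*d = 0)
2663 + o(-52/35) = 2663 + 0 = 2663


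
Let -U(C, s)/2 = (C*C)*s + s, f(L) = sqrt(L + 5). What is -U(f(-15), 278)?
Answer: -5004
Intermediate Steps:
f(L) = sqrt(5 + L)
U(C, s) = -2*s - 2*s*C**2 (U(C, s) = -2*((C*C)*s + s) = -2*(C**2*s + s) = -2*(s*C**2 + s) = -2*(s + s*C**2) = -2*s - 2*s*C**2)
-U(f(-15), 278) = -(-2)*278*(1 + (sqrt(5 - 15))**2) = -(-2)*278*(1 + (sqrt(-10))**2) = -(-2)*278*(1 + (I*sqrt(10))**2) = -(-2)*278*(1 - 10) = -(-2)*278*(-9) = -1*5004 = -5004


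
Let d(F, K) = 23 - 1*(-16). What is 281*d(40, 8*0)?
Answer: 10959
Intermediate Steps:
d(F, K) = 39 (d(F, K) = 23 + 16 = 39)
281*d(40, 8*0) = 281*39 = 10959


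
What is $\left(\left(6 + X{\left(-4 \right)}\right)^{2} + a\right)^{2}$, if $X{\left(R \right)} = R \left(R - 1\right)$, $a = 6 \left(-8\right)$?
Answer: $394384$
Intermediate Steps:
$a = -48$
$X{\left(R \right)} = R \left(-1 + R\right)$
$\left(\left(6 + X{\left(-4 \right)}\right)^{2} + a\right)^{2} = \left(\left(6 - 4 \left(-1 - 4\right)\right)^{2} - 48\right)^{2} = \left(\left(6 - -20\right)^{2} - 48\right)^{2} = \left(\left(6 + 20\right)^{2} - 48\right)^{2} = \left(26^{2} - 48\right)^{2} = \left(676 - 48\right)^{2} = 628^{2} = 394384$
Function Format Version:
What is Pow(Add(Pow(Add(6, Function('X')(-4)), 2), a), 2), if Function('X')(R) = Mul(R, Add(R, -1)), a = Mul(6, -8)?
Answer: 394384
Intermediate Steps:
a = -48
Function('X')(R) = Mul(R, Add(-1, R))
Pow(Add(Pow(Add(6, Function('X')(-4)), 2), a), 2) = Pow(Add(Pow(Add(6, Mul(-4, Add(-1, -4))), 2), -48), 2) = Pow(Add(Pow(Add(6, Mul(-4, -5)), 2), -48), 2) = Pow(Add(Pow(Add(6, 20), 2), -48), 2) = Pow(Add(Pow(26, 2), -48), 2) = Pow(Add(676, -48), 2) = Pow(628, 2) = 394384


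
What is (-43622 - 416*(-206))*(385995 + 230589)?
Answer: 25942155216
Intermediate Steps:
(-43622 - 416*(-206))*(385995 + 230589) = (-43622 + 85696)*616584 = 42074*616584 = 25942155216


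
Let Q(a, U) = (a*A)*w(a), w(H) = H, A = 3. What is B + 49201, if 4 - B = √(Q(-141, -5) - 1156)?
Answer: 49205 - √58487 ≈ 48963.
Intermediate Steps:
Q(a, U) = 3*a² (Q(a, U) = (a*3)*a = (3*a)*a = 3*a²)
B = 4 - √58487 (B = 4 - √(3*(-141)² - 1156) = 4 - √(3*19881 - 1156) = 4 - √(59643 - 1156) = 4 - √58487 ≈ -237.84)
B + 49201 = (4 - √58487) + 49201 = 49205 - √58487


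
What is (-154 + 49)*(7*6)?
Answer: -4410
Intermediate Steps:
(-154 + 49)*(7*6) = -105*42 = -4410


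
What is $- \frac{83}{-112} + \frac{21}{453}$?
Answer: $\frac{13317}{16912} \approx 0.78743$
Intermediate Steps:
$- \frac{83}{-112} + \frac{21}{453} = \left(-83\right) \left(- \frac{1}{112}\right) + 21 \cdot \frac{1}{453} = \frac{83}{112} + \frac{7}{151} = \frac{13317}{16912}$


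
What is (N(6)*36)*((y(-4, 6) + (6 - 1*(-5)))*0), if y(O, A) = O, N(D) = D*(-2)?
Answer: 0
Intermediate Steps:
N(D) = -2*D
(N(6)*36)*((y(-4, 6) + (6 - 1*(-5)))*0) = (-2*6*36)*((-4 + (6 - 1*(-5)))*0) = (-12*36)*((-4 + (6 + 5))*0) = -432*(-4 + 11)*0 = -3024*0 = -432*0 = 0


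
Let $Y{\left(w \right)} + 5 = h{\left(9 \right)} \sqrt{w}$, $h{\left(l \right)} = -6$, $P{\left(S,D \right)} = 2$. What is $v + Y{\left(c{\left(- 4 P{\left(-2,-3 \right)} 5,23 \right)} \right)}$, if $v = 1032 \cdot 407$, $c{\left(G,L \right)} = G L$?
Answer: $420019 - 12 i \sqrt{230} \approx 4.2002 \cdot 10^{5} - 181.99 i$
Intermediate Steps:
$Y{\left(w \right)} = -5 - 6 \sqrt{w}$
$v = 420024$
$v + Y{\left(c{\left(- 4 P{\left(-2,-3 \right)} 5,23 \right)} \right)} = 420024 - \left(5 + 6 \sqrt{\left(-4\right) 2 \cdot 5 \cdot 23}\right) = 420024 - \left(5 + 6 \sqrt{\left(-8\right) 5 \cdot 23}\right) = 420024 - \left(5 + 6 \sqrt{\left(-40\right) 23}\right) = 420024 - \left(5 + 6 \sqrt{-920}\right) = 420024 - \left(5 + 6 \cdot 2 i \sqrt{230}\right) = 420024 - \left(5 + 12 i \sqrt{230}\right) = 420019 - 12 i \sqrt{230}$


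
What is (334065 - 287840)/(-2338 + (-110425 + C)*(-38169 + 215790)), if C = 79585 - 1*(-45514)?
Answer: 46225/2606408216 ≈ 1.7735e-5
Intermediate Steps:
C = 125099 (C = 79585 + 45514 = 125099)
(334065 - 287840)/(-2338 + (-110425 + C)*(-38169 + 215790)) = (334065 - 287840)/(-2338 + (-110425 + 125099)*(-38169 + 215790)) = 46225/(-2338 + 14674*177621) = 46225/(-2338 + 2606410554) = 46225/2606408216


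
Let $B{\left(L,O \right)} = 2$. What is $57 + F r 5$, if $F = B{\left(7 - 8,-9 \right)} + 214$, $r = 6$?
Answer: $6537$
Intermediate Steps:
$F = 216$ ($F = 2 + 214 = 216$)
$57 + F r 5 = 57 + 216 \cdot 6 \cdot 5 = 57 + 216 \cdot 30 = 57 + 6480 = 6537$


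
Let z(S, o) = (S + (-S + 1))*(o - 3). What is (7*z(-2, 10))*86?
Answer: 4214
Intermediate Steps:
z(S, o) = -3 + o (z(S, o) = (S + (1 - S))*(-3 + o) = 1*(-3 + o) = -3 + o)
(7*z(-2, 10))*86 = (7*(-3 + 10))*86 = (7*7)*86 = 49*86 = 4214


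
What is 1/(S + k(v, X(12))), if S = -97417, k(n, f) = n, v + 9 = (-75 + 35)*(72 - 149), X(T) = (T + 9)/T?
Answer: -1/94346 ≈ -1.0599e-5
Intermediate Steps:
X(T) = (9 + T)/T
v = 3071 (v = -9 + (-75 + 35)*(72 - 149) = -9 - 40*(-77) = -9 + 3080 = 3071)
1/(S + k(v, X(12))) = 1/(-97417 + 3071) = 1/(-94346) = -1/94346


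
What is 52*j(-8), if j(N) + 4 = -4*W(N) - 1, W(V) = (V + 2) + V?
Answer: 2652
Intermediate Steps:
W(V) = 2 + 2*V (W(V) = (2 + V) + V = 2 + 2*V)
j(N) = -13 - 8*N (j(N) = -4 + (-4*(2 + 2*N) - 1) = -4 + ((-8 - 8*N) - 1) = -4 + (-9 - 8*N) = -13 - 8*N)
52*j(-8) = 52*(-13 - 8*(-8)) = 52*(-13 + 64) = 52*51 = 2652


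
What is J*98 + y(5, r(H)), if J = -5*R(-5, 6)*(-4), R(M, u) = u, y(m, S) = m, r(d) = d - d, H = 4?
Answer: 11765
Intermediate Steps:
r(d) = 0
J = 120 (J = -5*6*(-4) = -30*(-4) = 120)
J*98 + y(5, r(H)) = 120*98 + 5 = 11760 + 5 = 11765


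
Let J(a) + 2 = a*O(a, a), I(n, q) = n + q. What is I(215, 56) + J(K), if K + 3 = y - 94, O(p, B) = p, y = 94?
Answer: 278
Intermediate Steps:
K = -3 (K = -3 + (94 - 94) = -3 + 0 = -3)
J(a) = -2 + a**2 (J(a) = -2 + a*a = -2 + a**2)
I(215, 56) + J(K) = (215 + 56) + (-2 + (-3)**2) = 271 + (-2 + 9) = 271 + 7 = 278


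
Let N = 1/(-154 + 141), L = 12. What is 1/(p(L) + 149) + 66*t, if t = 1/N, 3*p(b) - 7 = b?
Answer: -399825/466 ≈ -857.99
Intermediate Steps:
p(b) = 7/3 + b/3
N = -1/13 (N = 1/(-13) = -1/13 ≈ -0.076923)
t = -13 (t = 1/(-1/13) = -13)
1/(p(L) + 149) + 66*t = 1/((7/3 + (⅓)*12) + 149) + 66*(-13) = 1/((7/3 + 4) + 149) - 858 = 1/(19/3 + 149) - 858 = 1/(466/3) - 858 = 3/466 - 858 = -399825/466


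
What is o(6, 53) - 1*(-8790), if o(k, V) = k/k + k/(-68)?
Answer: 298891/34 ≈ 8790.9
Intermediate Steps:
o(k, V) = 1 - k/68 (o(k, V) = 1 + k*(-1/68) = 1 - k/68)
o(6, 53) - 1*(-8790) = (1 - 1/68*6) - 1*(-8790) = (1 - 3/34) + 8790 = 31/34 + 8790 = 298891/34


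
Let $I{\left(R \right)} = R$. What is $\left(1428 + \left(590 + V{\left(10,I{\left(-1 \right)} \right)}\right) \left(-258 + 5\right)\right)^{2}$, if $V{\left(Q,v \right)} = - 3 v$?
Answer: $22082257201$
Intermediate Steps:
$\left(1428 + \left(590 + V{\left(10,I{\left(-1 \right)} \right)}\right) \left(-258 + 5\right)\right)^{2} = \left(1428 + \left(590 - -3\right) \left(-258 + 5\right)\right)^{2} = \left(1428 + \left(590 + 3\right) \left(-253\right)\right)^{2} = \left(1428 + 593 \left(-253\right)\right)^{2} = \left(1428 - 150029\right)^{2} = \left(-148601\right)^{2} = 22082257201$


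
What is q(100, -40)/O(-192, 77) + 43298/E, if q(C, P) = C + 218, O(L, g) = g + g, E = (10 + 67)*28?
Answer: 23875/1078 ≈ 22.147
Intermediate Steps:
E = 2156 (E = 77*28 = 2156)
O(L, g) = 2*g
q(C, P) = 218 + C
q(100, -40)/O(-192, 77) + 43298/E = (218 + 100)/((2*77)) + 43298/2156 = 318/154 + 43298*(1/2156) = 318*(1/154) + 21649/1078 = 159/77 + 21649/1078 = 23875/1078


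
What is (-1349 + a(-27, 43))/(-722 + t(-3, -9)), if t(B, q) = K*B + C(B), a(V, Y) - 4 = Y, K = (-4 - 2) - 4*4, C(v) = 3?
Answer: 1302/653 ≈ 1.9939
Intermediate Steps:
K = -22 (K = -6 - 16 = -22)
a(V, Y) = 4 + Y
t(B, q) = 3 - 22*B (t(B, q) = -22*B + 3 = 3 - 22*B)
(-1349 + a(-27, 43))/(-722 + t(-3, -9)) = (-1349 + (4 + 43))/(-722 + (3 - 22*(-3))) = (-1349 + 47)/(-722 + (3 + 66)) = -1302/(-722 + 69) = -1302/(-653) = -1302*(-1/653) = 1302/653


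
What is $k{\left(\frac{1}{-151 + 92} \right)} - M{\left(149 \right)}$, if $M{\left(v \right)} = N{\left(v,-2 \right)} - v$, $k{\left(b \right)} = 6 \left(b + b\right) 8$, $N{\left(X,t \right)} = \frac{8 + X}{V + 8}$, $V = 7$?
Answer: $\frac{121162}{885} \approx 136.91$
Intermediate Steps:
$N{\left(X,t \right)} = \frac{8}{15} + \frac{X}{15}$ ($N{\left(X,t \right)} = \frac{8 + X}{7 + 8} = \frac{8 + X}{15} = \left(8 + X\right) \frac{1}{15} = \frac{8}{15} + \frac{X}{15}$)
$k{\left(b \right)} = 96 b$ ($k{\left(b \right)} = 6 \cdot 2 b 8 = 12 b 8 = 96 b$)
$M{\left(v \right)} = \frac{8}{15} - \frac{14 v}{15}$ ($M{\left(v \right)} = \left(\frac{8}{15} + \frac{v}{15}\right) - v = \frac{8}{15} - \frac{14 v}{15}$)
$k{\left(\frac{1}{-151 + 92} \right)} - M{\left(149 \right)} = \frac{96}{-151 + 92} - \left(\frac{8}{15} - \frac{2086}{15}\right) = \frac{96}{-59} - \left(\frac{8}{15} - \frac{2086}{15}\right) = 96 \left(- \frac{1}{59}\right) - - \frac{2078}{15} = - \frac{96}{59} + \frac{2078}{15} = \frac{121162}{885}$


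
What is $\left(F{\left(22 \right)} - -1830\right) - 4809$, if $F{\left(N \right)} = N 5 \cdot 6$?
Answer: $-2319$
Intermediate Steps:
$F{\left(N \right)} = 30 N$ ($F{\left(N \right)} = 5 N 6 = 30 N$)
$\left(F{\left(22 \right)} - -1830\right) - 4809 = \left(30 \cdot 22 - -1830\right) - 4809 = \left(660 + 1830\right) - 4809 = 2490 - 4809 = -2319$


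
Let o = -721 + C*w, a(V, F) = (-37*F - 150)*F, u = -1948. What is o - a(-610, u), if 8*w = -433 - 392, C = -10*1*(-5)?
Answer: 560423883/4 ≈ 1.4011e+8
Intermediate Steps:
C = 50 (C = -10*(-5) = 50)
w = -825/8 (w = (-433 - 392)/8 = (⅛)*(-825) = -825/8 ≈ -103.13)
a(V, F) = F*(-150 - 37*F) (a(V, F) = (-150 - 37*F)*F = F*(-150 - 37*F))
o = -23509/4 (o = -721 + 50*(-825/8) = -721 - 20625/4 = -23509/4 ≈ -5877.3)
o - a(-610, u) = -23509/4 - (-1)*(-1948)*(150 + 37*(-1948)) = -23509/4 - (-1)*(-1948)*(150 - 72076) = -23509/4 - (-1)*(-1948)*(-71926) = -23509/4 - 1*(-140111848) = -23509/4 + 140111848 = 560423883/4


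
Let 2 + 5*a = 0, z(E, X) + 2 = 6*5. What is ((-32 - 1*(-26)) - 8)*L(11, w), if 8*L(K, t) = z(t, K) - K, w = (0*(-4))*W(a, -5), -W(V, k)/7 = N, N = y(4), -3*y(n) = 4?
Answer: -119/4 ≈ -29.750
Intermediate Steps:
z(E, X) = 28 (z(E, X) = -2 + 6*5 = -2 + 30 = 28)
a = -⅖ (a = -⅖ + (⅕)*0 = -⅖ + 0 = -⅖ ≈ -0.40000)
y(n) = -4/3 (y(n) = -⅓*4 = -4/3)
N = -4/3 ≈ -1.3333
W(V, k) = 28/3 (W(V, k) = -7*(-4/3) = 28/3)
w = 0 (w = (0*(-4))*(28/3) = 0*(28/3) = 0)
L(K, t) = 7/2 - K/8 (L(K, t) = (28 - K)/8 = 7/2 - K/8)
((-32 - 1*(-26)) - 8)*L(11, w) = ((-32 - 1*(-26)) - 8)*(7/2 - ⅛*11) = ((-32 + 26) - 8)*(7/2 - 11/8) = (-6 - 8)*(17/8) = -14*17/8 = -119/4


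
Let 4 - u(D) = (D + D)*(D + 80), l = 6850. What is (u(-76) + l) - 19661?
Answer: -12199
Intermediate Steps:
u(D) = 4 - 2*D*(80 + D) (u(D) = 4 - (D + D)*(D + 80) = 4 - 2*D*(80 + D))
(u(-76) + l) - 19661 = ((4 - 160*(-76) - 2*(-76)²) + 6850) - 19661 = ((4 + 12160 - 2*5776) + 6850) - 19661 = ((4 + 12160 - 11552) + 6850) - 19661 = (612 + 6850) - 19661 = 7462 - 19661 = -12199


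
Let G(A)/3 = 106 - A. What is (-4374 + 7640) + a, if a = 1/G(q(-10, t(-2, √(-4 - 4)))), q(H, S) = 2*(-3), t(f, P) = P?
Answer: 1097377/336 ≈ 3266.0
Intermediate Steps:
q(H, S) = -6
G(A) = 318 - 3*A (G(A) = 3*(106 - A) = 318 - 3*A)
a = 1/336 (a = 1/(318 - 3*(-6)) = 1/(318 + 18) = 1/336 ≈ 0.0029762)
(-4374 + 7640) + a = (-4374 + 7640) + 1/336 = 3266 + 1/336 = 1097377/336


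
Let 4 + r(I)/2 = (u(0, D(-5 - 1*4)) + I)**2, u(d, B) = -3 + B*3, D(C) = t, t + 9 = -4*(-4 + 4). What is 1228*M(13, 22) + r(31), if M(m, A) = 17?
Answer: 20870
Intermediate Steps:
t = -9 (t = -9 - 4*(-4 + 4) = -9 - 4*0 = -9 + 0 = -9)
D(C) = -9
u(d, B) = -3 + 3*B
r(I) = -8 + 2*(-30 + I)**2 (r(I) = -8 + 2*((-3 + 3*(-9)) + I)**2 = -8 + 2*((-3 - 27) + I)**2 = -8 + 2*(-30 + I)**2)
1228*M(13, 22) + r(31) = 1228*17 + (-8 + 2*(-30 + 31)**2) = 20876 + (-8 + 2*1**2) = 20876 + (-8 + 2*1) = 20876 + (-8 + 2) = 20876 - 6 = 20870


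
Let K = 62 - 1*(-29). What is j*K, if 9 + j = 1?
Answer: -728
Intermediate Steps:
j = -8 (j = -9 + 1 = -8)
K = 91 (K = 62 + 29 = 91)
j*K = -8*91 = -728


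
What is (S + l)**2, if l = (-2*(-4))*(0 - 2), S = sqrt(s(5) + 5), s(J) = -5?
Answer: 256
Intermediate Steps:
S = 0 (S = sqrt(-5 + 5) = sqrt(0) = 0)
l = -16 (l = 8*(-2) = -16)
(S + l)**2 = (0 - 16)**2 = (-16)**2 = 256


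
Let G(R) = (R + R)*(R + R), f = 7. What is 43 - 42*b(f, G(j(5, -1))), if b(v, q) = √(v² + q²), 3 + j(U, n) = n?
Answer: 43 - 42*√4145 ≈ -2661.0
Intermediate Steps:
j(U, n) = -3 + n
G(R) = 4*R² (G(R) = (2*R)*(2*R) = 4*R²)
b(v, q) = √(q² + v²)
43 - 42*b(f, G(j(5, -1))) = 43 - 42*√((4*(-3 - 1)²)² + 7²) = 43 - 42*√((4*(-4)²)² + 49) = 43 - 42*√((4*16)² + 49) = 43 - 42*√(64² + 49) = 43 - 42*√(4096 + 49) = 43 - 42*√4145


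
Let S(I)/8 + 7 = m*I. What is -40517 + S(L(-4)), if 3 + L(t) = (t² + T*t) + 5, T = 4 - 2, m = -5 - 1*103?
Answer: -49213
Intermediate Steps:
m = -108 (m = -5 - 103 = -108)
T = 2
L(t) = 2 + t² + 2*t (L(t) = -3 + ((t² + 2*t) + 5) = -3 + (5 + t² + 2*t) = 2 + t² + 2*t)
S(I) = -56 - 864*I (S(I) = -56 + 8*(-108*I) = -56 - 864*I)
-40517 + S(L(-4)) = -40517 + (-56 - 864*(2 + (-4)² + 2*(-4))) = -40517 + (-56 - 864*(2 + 16 - 8)) = -40517 + (-56 - 864*10) = -40517 + (-56 - 8640) = -40517 - 8696 = -49213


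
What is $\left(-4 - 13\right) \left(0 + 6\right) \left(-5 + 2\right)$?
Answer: $306$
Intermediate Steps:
$\left(-4 - 13\right) \left(0 + 6\right) \left(-5 + 2\right) = - 17 \cdot 6 \left(-3\right) = \left(-17\right) \left(-18\right) = 306$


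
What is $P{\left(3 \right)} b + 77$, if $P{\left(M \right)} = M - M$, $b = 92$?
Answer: $77$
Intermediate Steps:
$P{\left(M \right)} = 0$
$P{\left(3 \right)} b + 77 = 0 \cdot 92 + 77 = 0 + 77 = 77$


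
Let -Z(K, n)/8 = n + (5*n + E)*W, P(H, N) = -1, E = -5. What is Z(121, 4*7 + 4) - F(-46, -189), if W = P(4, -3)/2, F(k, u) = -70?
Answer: 434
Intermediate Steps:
W = -½ (W = -1/2 = -1*½ = -½ ≈ -0.50000)
Z(K, n) = -20 + 12*n (Z(K, n) = -8*(n + (5*n - 5)*(-½)) = -8*(n + (-5 + 5*n)*(-½)) = -8*(n + (5/2 - 5*n/2)) = -8*(5/2 - 3*n/2) = -20 + 12*n)
Z(121, 4*7 + 4) - F(-46, -189) = (-20 + 12*(4*7 + 4)) - 1*(-70) = (-20 + 12*(28 + 4)) + 70 = (-20 + 12*32) + 70 = (-20 + 384) + 70 = 364 + 70 = 434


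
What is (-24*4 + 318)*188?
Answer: 41736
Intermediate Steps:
(-24*4 + 318)*188 = (-96 + 318)*188 = 222*188 = 41736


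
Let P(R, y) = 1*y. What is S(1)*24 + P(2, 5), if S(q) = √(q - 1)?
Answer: 5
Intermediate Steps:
S(q) = √(-1 + q)
P(R, y) = y
S(1)*24 + P(2, 5) = √(-1 + 1)*24 + 5 = √0*24 + 5 = 0*24 + 5 = 0 + 5 = 5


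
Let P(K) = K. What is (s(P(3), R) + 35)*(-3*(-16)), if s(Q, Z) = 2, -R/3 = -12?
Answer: 1776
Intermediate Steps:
R = 36 (R = -3*(-12) = 36)
(s(P(3), R) + 35)*(-3*(-16)) = (2 + 35)*(-3*(-16)) = 37*48 = 1776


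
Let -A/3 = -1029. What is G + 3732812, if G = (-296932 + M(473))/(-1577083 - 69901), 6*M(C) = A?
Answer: 12295763870851/3293968 ≈ 3.7328e+6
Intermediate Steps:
A = 3087 (A = -3*(-1029) = 3087)
M(C) = 1029/2 (M(C) = (⅙)*3087 = 1029/2)
G = 592835/3293968 (G = (-296932 + 1029/2)/(-1577083 - 69901) = -592835/2/(-1646984) = -592835/2*(-1/1646984) = 592835/3293968 ≈ 0.17998)
G + 3732812 = 592835/3293968 + 3732812 = 12295763870851/3293968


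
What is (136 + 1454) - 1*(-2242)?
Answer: 3832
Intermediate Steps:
(136 + 1454) - 1*(-2242) = 1590 + 2242 = 3832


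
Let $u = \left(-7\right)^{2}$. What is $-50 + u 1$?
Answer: $-1$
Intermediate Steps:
$u = 49$
$-50 + u 1 = -50 + 49 \cdot 1 = -50 + 49 = -1$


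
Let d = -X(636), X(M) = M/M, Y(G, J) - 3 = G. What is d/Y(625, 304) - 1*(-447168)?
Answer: 280821503/628 ≈ 4.4717e+5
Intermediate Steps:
Y(G, J) = 3 + G
X(M) = 1
d = -1 (d = -1*1 = -1)
d/Y(625, 304) - 1*(-447168) = -1/(3 + 625) - 1*(-447168) = -1/628 + 447168 = 280821503/628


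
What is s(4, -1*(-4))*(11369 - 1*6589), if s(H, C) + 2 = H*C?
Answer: 66920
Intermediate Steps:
s(H, C) = -2 + C*H (s(H, C) = -2 + H*C = -2 + C*H)
s(4, -1*(-4))*(11369 - 1*6589) = (-2 - 1*(-4)*4)*(11369 - 1*6589) = (-2 + 4*4)*(11369 - 6589) = (-2 + 16)*4780 = 14*4780 = 66920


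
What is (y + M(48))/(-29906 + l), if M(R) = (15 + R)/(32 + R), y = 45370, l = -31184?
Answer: -3629663/4887200 ≈ -0.74269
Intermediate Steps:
M(R) = (15 + R)/(32 + R)
(y + M(48))/(-29906 + l) = (45370 + (15 + 48)/(32 + 48))/(-29906 - 31184) = (45370 + 63/80)/(-61090) = (45370 + (1/80)*63)*(-1/61090) = (45370 + 63/80)*(-1/61090) = (3629663/80)*(-1/61090) = -3629663/4887200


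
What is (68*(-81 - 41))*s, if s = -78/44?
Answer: 161772/11 ≈ 14707.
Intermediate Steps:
s = -39/22 (s = -78*1/44 = -39/22 ≈ -1.7727)
(68*(-81 - 41))*s = (68*(-81 - 41))*(-39/22) = (68*(-122))*(-39/22) = -8296*(-39/22) = 161772/11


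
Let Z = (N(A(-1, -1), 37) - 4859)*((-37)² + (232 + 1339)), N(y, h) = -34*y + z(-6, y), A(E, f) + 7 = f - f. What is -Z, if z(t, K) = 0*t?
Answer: 13585740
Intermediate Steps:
z(t, K) = 0
A(E, f) = -7 (A(E, f) = -7 + (f - f) = -7 + 0 = -7)
N(y, h) = -34*y (N(y, h) = -34*y + 0 = -34*y)
Z = -13585740 (Z = (-34*(-7) - 4859)*((-37)² + (232 + 1339)) = (238 - 4859)*(1369 + 1571) = -4621*2940 = -13585740)
-Z = -1*(-13585740) = 13585740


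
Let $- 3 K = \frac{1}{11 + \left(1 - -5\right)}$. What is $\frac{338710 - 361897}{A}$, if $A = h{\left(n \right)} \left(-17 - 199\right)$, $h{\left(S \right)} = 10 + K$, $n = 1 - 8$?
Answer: $\frac{131393}{12216} \approx 10.756$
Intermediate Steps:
$K = - \frac{1}{51}$ ($K = - \frac{1}{3 \left(11 + \left(1 - -5\right)\right)} = - \frac{1}{3 \left(11 + \left(1 + 5\right)\right)} = - \frac{1}{3 \left(11 + 6\right)} = - \frac{1}{3 \cdot 17} = \left(- \frac{1}{3}\right) \frac{1}{17} = - \frac{1}{51} \approx -0.019608$)
$n = -7$
$h{\left(S \right)} = \frac{509}{51}$ ($h{\left(S \right)} = 10 - \frac{1}{51} = \frac{509}{51}$)
$A = - \frac{36648}{17}$ ($A = \frac{509 \left(-17 - 199\right)}{51} = \frac{509}{51} \left(-216\right) = - \frac{36648}{17} \approx -2155.8$)
$\frac{338710 - 361897}{A} = \frac{338710 - 361897}{- \frac{36648}{17}} = \left(338710 - 361897\right) \left(- \frac{17}{36648}\right) = \left(-23187\right) \left(- \frac{17}{36648}\right) = \frac{131393}{12216}$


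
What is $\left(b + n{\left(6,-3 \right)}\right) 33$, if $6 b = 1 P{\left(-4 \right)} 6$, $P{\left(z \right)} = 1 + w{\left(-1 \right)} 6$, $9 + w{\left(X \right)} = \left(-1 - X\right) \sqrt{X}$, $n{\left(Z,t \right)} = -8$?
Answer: $-2013$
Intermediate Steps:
$w{\left(X \right)} = -9 + \sqrt{X} \left(-1 - X\right)$ ($w{\left(X \right)} = -9 + \left(-1 - X\right) \sqrt{X} = -9 + \sqrt{X} \left(-1 - X\right)$)
$P{\left(z \right)} = -53$ ($P{\left(z \right)} = 1 + \left(-9 - \sqrt{-1} - \left(-1\right)^{\frac{3}{2}}\right) 6 = 1 + \left(-9 - i - - i\right) 6 = 1 + \left(-9 - i + i\right) 6 = 1 - 54 = -53$)
$b = -53$ ($b = \frac{1 \left(-53\right) 6}{6} = \frac{\left(-53\right) 6}{6} = \frac{1}{6} \left(-318\right) = -53$)
$\left(b + n{\left(6,-3 \right)}\right) 33 = \left(-53 - 8\right) 33 = \left(-61\right) 33 = -2013$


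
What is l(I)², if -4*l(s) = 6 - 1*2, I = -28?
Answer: 1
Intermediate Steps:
l(s) = -1 (l(s) = -(6 - 1*2)/4 = -(6 - 2)/4 = -¼*4 = -1)
l(I)² = (-1)² = 1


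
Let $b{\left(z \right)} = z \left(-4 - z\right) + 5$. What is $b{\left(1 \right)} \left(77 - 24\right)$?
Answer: $0$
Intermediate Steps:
$b{\left(z \right)} = 5 + z \left(-4 - z\right)$
$b{\left(1 \right)} \left(77 - 24\right) = \left(5 - 1^{2} - 4\right) \left(77 - 24\right) = \left(5 - 1 - 4\right) 53 = 0 \cdot 53 = 0$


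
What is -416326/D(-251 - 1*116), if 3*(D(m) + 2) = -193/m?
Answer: 458374926/2009 ≈ 2.2816e+5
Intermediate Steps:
D(m) = -2 - 193/(3*m) (D(m) = -2 + (-193/m)/3 = -2 - 193/(3*m))
-416326/D(-251 - 1*116) = -416326/(-2 - 193/(3*(-251 - 1*116))) = -416326/(-2 - 193/(3*(-251 - 116))) = -416326/(-2 - 193/3/(-367)) = -416326/(-2 - 193/3*(-1/367)) = -416326/(-2 + 193/1101) = -416326/(-2009/1101) = -416326*(-1101/2009) = 458374926/2009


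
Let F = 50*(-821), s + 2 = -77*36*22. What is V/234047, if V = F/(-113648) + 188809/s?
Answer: -4738572483/405541248796904 ≈ -1.1685e-5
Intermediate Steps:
s = -60986 (s = -2 - 77*36*22 = -2 - 2772*22 = -2 - 60984 = -60986)
F = -41050
V = -4738572483/1732734232 (V = -41050/(-113648) + 188809/(-60986) = -41050*(-1/113648) + 188809*(-1/60986) = 20525/56824 - 188809/60986 = -4738572483/1732734232 ≈ -2.7347)
V/234047 = -4738572483/1732734232/234047 = -4738572483/1732734232*1/234047 = -4738572483/405541248796904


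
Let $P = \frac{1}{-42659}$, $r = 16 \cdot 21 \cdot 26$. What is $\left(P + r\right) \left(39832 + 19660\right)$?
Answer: $\frac{22170825516316}{42659} \approx 5.1972 \cdot 10^{8}$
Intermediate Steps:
$r = 8736$ ($r = 336 \cdot 26 = 8736$)
$P = - \frac{1}{42659} \approx -2.3442 \cdot 10^{-5}$
$\left(P + r\right) \left(39832 + 19660\right) = \left(- \frac{1}{42659} + 8736\right) \left(39832 + 19660\right) = \frac{372669023}{42659} \cdot 59492 = \frac{22170825516316}{42659}$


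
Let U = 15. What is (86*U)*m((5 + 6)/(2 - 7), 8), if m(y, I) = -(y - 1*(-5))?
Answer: -3612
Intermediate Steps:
m(y, I) = -5 - y (m(y, I) = -(y + 5) = -(5 + y) = -5 - y)
(86*U)*m((5 + 6)/(2 - 7), 8) = (86*15)*(-5 - (5 + 6)/(2 - 7)) = 1290*(-5 - 11/(-5)) = 1290*(-5 - 11*(-1)/5) = 1290*(-5 - 1*(-11/5)) = 1290*(-5 + 11/5) = 1290*(-14/5) = -3612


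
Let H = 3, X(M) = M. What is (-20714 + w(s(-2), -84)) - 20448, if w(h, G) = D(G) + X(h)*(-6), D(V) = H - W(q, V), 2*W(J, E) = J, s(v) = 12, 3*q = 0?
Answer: -41231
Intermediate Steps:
q = 0 (q = (⅓)*0 = 0)
W(J, E) = J/2
D(V) = 3 (D(V) = 3 - 0/2 = 3 - 1*0 = 3 + 0 = 3)
w(h, G) = 3 - 6*h (w(h, G) = 3 + h*(-6) = 3 - 6*h)
(-20714 + w(s(-2), -84)) - 20448 = (-20714 + (3 - 6*12)) - 20448 = (-20714 + (3 - 72)) - 20448 = (-20714 - 69) - 20448 = -20783 - 20448 = -41231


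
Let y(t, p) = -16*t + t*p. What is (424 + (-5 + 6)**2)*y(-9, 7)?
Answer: 34425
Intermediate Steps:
y(t, p) = -16*t + p*t
(424 + (-5 + 6)**2)*y(-9, 7) = (424 + (-5 + 6)**2)*(-9*(-16 + 7)) = (424 + 1**2)*(-9*(-9)) = (424 + 1)*81 = 425*81 = 34425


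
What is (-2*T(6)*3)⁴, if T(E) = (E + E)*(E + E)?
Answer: 557256278016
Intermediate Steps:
T(E) = 4*E² (T(E) = (2*E)*(2*E) = 4*E²)
(-2*T(6)*3)⁴ = (-8*6²*3)⁴ = (-8*36*3)⁴ = (-2*144*3)⁴ = (-288*3)⁴ = (-864)⁴ = 557256278016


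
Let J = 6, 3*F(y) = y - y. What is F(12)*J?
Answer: 0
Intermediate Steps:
F(y) = 0 (F(y) = (y - y)/3 = (⅓)*0 = 0)
F(12)*J = 0*6 = 0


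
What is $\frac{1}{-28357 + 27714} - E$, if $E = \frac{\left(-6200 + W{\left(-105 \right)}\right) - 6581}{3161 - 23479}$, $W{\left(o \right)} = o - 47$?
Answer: $- \frac{8336237}{13064474} \approx -0.63808$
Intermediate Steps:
$W{\left(o \right)} = -47 + o$ ($W{\left(o \right)} = o - 47 = -47 + o$)
$E = \frac{12933}{20318}$ ($E = \frac{\left(-6200 - 152\right) - 6581}{3161 - 23479} = \frac{\left(-6200 - 152\right) - 6581}{-20318} = \left(-6352 - 6581\right) \left(- \frac{1}{20318}\right) = \left(-12933\right) \left(- \frac{1}{20318}\right) = \frac{12933}{20318} \approx 0.63653$)
$\frac{1}{-28357 + 27714} - E = \frac{1}{-28357 + 27714} - \frac{12933}{20318} = \frac{1}{-643} - \frac{12933}{20318} = - \frac{1}{643} - \frac{12933}{20318} = - \frac{8336237}{13064474}$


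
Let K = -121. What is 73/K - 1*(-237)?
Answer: 28604/121 ≈ 236.40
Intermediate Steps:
73/K - 1*(-237) = 73/(-121) - 1*(-237) = 73*(-1/121) + 237 = -73/121 + 237 = 28604/121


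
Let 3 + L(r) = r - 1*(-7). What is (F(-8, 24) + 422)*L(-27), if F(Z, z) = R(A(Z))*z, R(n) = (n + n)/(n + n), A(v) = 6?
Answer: -10258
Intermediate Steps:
L(r) = 4 + r (L(r) = -3 + (r - 1*(-7)) = -3 + (r + 7) = -3 + (7 + r) = 4 + r)
R(n) = 1 (R(n) = (2*n)/((2*n)) = (2*n)*(1/(2*n)) = 1)
F(Z, z) = z (F(Z, z) = 1*z = z)
(F(-8, 24) + 422)*L(-27) = (24 + 422)*(4 - 27) = 446*(-23) = -10258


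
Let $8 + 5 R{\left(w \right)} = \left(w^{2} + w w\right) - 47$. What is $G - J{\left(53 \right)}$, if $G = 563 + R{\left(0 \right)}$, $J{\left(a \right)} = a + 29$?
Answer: $470$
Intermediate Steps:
$J{\left(a \right)} = 29 + a$
$R{\left(w \right)} = -11 + \frac{2 w^{2}}{5}$ ($R{\left(w \right)} = - \frac{8}{5} + \frac{\left(w^{2} + w w\right) - 47}{5} = - \frac{8}{5} + \frac{\left(w^{2} + w^{2}\right) - 47}{5} = - \frac{8}{5} + \frac{2 w^{2} - 47}{5} = - \frac{8}{5} + \frac{-47 + 2 w^{2}}{5} = - \frac{8}{5} + \left(- \frac{47}{5} + \frac{2 w^{2}}{5}\right) = -11 + \frac{2 w^{2}}{5}$)
$G = 552$ ($G = 563 - \left(11 - \frac{2 \cdot 0^{2}}{5}\right) = 563 + \left(-11 + \frac{2}{5} \cdot 0\right) = 563 + \left(-11 + 0\right) = 563 - 11 = 552$)
$G - J{\left(53 \right)} = 552 - \left(29 + 53\right) = 552 - 82 = 470$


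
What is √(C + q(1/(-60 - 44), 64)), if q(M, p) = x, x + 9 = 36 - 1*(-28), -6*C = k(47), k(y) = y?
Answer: √1698/6 ≈ 6.8678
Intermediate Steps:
C = -47/6 (C = -⅙*47 = -47/6 ≈ -7.8333)
x = 55 (x = -9 + (36 - 1*(-28)) = -9 + (36 + 28) = -9 + 64 = 55)
q(M, p) = 55
√(C + q(1/(-60 - 44), 64)) = √(-47/6 + 55) = √(283/6) = √1698/6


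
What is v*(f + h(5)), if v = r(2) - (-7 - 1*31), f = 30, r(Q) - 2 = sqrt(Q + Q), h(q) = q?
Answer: 1470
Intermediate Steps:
r(Q) = 2 + sqrt(2)*sqrt(Q) (r(Q) = 2 + sqrt(Q + Q) = 2 + sqrt(2*Q) = 2 + sqrt(2)*sqrt(Q))
v = 42 (v = (2 + sqrt(2)*sqrt(2)) - (-7 - 1*31) = (2 + 2) - (-7 - 31) = 4 - 1*(-38) = 4 + 38 = 42)
v*(f + h(5)) = 42*(30 + 5) = 42*35 = 1470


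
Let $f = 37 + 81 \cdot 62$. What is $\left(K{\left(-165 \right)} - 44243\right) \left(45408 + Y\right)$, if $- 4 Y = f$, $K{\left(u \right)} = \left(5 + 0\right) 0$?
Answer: $- \frac{7812119239}{4} \approx -1.953 \cdot 10^{9}$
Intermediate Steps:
$K{\left(u \right)} = 0$ ($K{\left(u \right)} = 5 \cdot 0 = 0$)
$f = 5059$ ($f = 37 + 5022 = 5059$)
$Y = - \frac{5059}{4}$ ($Y = \left(- \frac{1}{4}\right) 5059 = - \frac{5059}{4} \approx -1264.8$)
$\left(K{\left(-165 \right)} - 44243\right) \left(45408 + Y\right) = \left(0 - 44243\right) \left(45408 - \frac{5059}{4}\right) = \left(-44243\right) \frac{176573}{4} = - \frac{7812119239}{4}$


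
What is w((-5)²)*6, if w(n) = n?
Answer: 150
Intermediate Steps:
w((-5)²)*6 = (-5)²*6 = 25*6 = 150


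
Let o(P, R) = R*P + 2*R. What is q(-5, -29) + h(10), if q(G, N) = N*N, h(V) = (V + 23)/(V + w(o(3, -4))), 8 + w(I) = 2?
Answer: 3397/4 ≈ 849.25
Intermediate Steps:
o(P, R) = 2*R + P*R (o(P, R) = P*R + 2*R = 2*R + P*R)
w(I) = -6 (w(I) = -8 + 2 = -6)
h(V) = (23 + V)/(-6 + V) (h(V) = (V + 23)/(V - 6) = (23 + V)/(-6 + V))
q(G, N) = N²
q(-5, -29) + h(10) = (-29)² + (23 + 10)/(-6 + 10) = 841 + 33/4 = 3397/4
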